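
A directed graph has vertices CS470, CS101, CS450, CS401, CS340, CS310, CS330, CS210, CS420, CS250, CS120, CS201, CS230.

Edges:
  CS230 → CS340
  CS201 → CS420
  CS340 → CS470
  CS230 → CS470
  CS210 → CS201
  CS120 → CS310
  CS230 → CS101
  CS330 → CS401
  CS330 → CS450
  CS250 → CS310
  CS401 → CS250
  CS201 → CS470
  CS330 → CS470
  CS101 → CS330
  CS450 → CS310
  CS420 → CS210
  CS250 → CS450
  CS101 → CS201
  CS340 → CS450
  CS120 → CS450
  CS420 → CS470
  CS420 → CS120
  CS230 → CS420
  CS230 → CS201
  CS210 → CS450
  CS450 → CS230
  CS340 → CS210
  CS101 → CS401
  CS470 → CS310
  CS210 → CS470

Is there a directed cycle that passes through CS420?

Yes

CS420 is on a cycle iff CS420 can reach itself via ≥1 edge.
CS420 → CS210 → CS201 → CS420 — yes.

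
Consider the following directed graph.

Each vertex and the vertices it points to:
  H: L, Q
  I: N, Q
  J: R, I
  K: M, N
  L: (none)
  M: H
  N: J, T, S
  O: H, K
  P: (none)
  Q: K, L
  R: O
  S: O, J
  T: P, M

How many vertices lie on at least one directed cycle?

A vertex is on a directed cycle iff it belongs to a strongly connected component of size ≥ 2 (or has a self-loop).
The vertices on cycles are {H, I, J, K, M, N, O, Q, R, S, T} — 11 in total.

11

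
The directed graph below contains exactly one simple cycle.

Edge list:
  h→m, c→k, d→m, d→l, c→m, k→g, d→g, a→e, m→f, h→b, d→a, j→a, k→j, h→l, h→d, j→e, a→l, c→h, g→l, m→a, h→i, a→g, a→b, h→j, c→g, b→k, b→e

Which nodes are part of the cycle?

a, b, j, k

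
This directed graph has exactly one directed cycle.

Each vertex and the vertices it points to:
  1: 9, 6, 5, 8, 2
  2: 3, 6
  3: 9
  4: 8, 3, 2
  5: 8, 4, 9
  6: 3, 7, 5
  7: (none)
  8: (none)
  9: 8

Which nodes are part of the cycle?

2, 4, 5, 6

DFS with gray/black marking from 5:
5 gray
  8 gray
  8 black
  4 gray
    4→8: 8 black — skip
    3 gray
      9 gray
        9→8: 8 black — skip
      9 black
    3 black
    2 gray
      2→3: 3 black — skip
      6 gray
        6→3: 3 black — skip
        7 gray
        7 black
        6→5: 5 is gray → back edge
Back edge closes the cycle 5 → 4 → 2 → 6 → 5; its vertices are {2, 4, 5, 6}.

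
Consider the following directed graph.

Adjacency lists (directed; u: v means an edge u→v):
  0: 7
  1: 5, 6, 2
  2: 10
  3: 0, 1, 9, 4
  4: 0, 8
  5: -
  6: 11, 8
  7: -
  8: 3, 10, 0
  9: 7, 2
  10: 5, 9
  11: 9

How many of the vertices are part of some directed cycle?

8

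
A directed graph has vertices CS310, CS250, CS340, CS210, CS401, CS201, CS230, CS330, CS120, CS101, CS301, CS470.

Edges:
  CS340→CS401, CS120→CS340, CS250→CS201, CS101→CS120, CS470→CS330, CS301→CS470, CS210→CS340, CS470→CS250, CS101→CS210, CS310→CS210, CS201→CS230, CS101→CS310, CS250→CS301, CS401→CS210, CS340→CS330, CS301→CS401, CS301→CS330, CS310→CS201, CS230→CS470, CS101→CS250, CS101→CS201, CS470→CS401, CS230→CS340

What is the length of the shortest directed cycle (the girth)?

3

For each vertex v, BFS finds the shortest path from v back to v.
The shortest such closed walk is CS250 → CS301 → CS470 → CS250, length 3.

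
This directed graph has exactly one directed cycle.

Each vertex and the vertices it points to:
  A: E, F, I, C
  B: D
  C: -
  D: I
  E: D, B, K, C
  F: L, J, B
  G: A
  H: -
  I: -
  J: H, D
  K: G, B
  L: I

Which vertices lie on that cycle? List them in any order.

DFS with gray/black marking from A:
A gray
  E gray
    D gray
      I gray
      I black
    D black
    B gray
      B→D: D black — skip
    B black
    K gray
      G gray
        G→A: A is gray → back edge
Back edge closes the cycle A → E → K → G → A; its vertices are {A, E, G, K}.

A, E, G, K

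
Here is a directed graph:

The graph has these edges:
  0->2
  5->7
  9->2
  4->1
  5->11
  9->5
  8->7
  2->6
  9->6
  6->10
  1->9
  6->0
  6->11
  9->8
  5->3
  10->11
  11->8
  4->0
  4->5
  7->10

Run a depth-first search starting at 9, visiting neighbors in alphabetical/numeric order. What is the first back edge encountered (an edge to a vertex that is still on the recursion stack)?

0→2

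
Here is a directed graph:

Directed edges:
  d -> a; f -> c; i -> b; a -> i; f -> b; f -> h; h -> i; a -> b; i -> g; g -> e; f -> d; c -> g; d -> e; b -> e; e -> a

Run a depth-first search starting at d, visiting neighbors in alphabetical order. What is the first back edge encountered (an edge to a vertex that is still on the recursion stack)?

DFS from d (visiting neighbors in alphabetical order); mark gray on enter, black on exit:
d gray
  a gray
    b gray
      e gray
        e→a: a is gray → back edge
First back edge: e → a.

e->a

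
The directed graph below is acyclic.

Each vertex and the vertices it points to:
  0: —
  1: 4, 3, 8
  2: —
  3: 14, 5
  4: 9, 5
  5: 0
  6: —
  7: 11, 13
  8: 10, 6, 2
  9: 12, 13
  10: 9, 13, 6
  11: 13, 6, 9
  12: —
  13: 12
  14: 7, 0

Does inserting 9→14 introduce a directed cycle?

Adding 9→14 creates a cycle iff 14 can already reach 9.
Path from 14: 14 → 7 → 11 → 9.
So 14 → … → 9 → 14 is a cycle.

Yes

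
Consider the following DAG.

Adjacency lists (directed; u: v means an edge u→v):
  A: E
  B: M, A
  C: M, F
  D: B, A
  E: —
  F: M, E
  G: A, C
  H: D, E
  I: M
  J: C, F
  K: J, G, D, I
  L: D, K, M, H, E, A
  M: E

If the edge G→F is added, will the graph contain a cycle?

Adding G→F creates a cycle iff F can already reach G.
Explore from F: no path reaches G. The graph stays acyclic.

No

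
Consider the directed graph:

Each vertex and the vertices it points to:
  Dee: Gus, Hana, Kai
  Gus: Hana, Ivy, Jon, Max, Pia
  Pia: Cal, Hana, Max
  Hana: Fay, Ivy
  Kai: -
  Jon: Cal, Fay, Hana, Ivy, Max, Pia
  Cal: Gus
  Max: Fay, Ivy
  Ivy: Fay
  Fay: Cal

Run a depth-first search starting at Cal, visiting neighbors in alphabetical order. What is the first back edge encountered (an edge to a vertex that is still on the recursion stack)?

Fay->Cal

DFS from Cal (visiting neighbors in alphabetical order); mark gray on enter, black on exit:
Cal gray
  Gus gray
    Hana gray
      Fay gray
        Fay→Cal: Cal is gray → back edge
First back edge: Fay → Cal.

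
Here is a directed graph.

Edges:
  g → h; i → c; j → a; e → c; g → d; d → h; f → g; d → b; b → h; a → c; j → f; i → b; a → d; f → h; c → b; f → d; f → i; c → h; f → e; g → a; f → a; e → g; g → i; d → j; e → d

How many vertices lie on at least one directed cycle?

6

A vertex is on a directed cycle iff it belongs to a strongly connected component of size ≥ 2 (or has a self-loop).
The vertices on cycles are {a, d, e, f, g, j} — 6 in total.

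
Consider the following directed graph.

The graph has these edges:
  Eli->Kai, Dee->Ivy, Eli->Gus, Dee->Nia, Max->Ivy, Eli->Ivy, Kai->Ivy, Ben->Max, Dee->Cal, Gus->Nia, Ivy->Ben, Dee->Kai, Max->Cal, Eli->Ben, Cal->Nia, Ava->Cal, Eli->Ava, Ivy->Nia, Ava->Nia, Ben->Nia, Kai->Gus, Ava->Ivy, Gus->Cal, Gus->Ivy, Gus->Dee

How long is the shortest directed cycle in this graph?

3

For each vertex v, BFS finds the shortest path from v back to v.
The shortest such closed walk is Kai → Gus → Dee → Kai, length 3.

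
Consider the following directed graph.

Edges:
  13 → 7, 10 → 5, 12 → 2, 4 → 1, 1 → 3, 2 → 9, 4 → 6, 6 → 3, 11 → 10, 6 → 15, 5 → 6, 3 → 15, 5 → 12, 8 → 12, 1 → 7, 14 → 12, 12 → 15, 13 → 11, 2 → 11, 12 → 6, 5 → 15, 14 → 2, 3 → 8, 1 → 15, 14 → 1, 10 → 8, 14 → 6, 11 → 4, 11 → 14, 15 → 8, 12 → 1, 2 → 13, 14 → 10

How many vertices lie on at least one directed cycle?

A vertex is on a directed cycle iff it belongs to a strongly connected component of size ≥ 2 (or has a self-loop).
The vertices on cycles are {1, 2, 3, 4, 5, 6, 8, 10, 11, 12, 13, 14, 15} — 13 in total.

13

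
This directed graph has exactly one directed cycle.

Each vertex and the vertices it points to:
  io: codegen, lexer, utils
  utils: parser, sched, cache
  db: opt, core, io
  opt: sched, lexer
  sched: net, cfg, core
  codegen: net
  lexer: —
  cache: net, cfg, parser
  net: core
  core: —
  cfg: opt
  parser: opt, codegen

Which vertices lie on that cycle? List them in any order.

cfg, opt, sched

DFS with gray/black marking from cfg:
cfg gray
  opt gray
    sched gray
      net gray
        core gray
        core black
      net black
      sched→cfg: cfg is gray → back edge
Back edge closes the cycle cfg → opt → sched → cfg; its vertices are {cfg, opt, sched}.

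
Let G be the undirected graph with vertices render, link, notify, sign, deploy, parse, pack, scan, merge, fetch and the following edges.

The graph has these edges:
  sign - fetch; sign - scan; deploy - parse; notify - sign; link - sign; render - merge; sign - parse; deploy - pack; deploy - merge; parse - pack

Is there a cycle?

DFS, tracking each vertex's parent; an edge to a visited non-parent vertex closes a cycle.
Start from render:
visit render (parent –)
  visit merge (parent render)
    merge–render: parent, skip
    visit deploy (parent merge)
      visit parse (parent deploy)
        parse–deploy: parent, skip
        visit sign (parent parse)
          visit fetch (parent sign)
            fetch–sign: parent, skip
          sign–parse: parent, skip
          visit link (parent sign)
            link–sign: parent, skip
          visit scan (parent sign)
            scan–sign: parent, skip
          visit notify (parent sign)
            notify–sign: parent, skip
        visit pack (parent parse)
          pack–parse: parent, skip
          pack–deploy: deploy visited and ≠ parent → cycle
Cycle: deploy – parse – pack – deploy.

Yes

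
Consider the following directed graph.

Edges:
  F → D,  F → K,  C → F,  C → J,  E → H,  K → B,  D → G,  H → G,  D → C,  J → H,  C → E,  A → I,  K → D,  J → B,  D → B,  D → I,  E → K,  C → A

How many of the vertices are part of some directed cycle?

5

A vertex is on a directed cycle iff it belongs to a strongly connected component of size ≥ 2 (or has a self-loop).
The vertices on cycles are {C, D, E, F, K} — 5 in total.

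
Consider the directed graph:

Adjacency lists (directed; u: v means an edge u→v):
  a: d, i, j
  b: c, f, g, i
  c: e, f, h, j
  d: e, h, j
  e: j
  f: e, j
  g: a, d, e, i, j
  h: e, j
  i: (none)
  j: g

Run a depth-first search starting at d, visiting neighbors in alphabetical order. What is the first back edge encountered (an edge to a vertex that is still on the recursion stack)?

DFS from d (visiting neighbors in alphabetical order); mark gray on enter, black on exit:
d gray
  e gray
    j gray
      g gray
        a gray
          a→d: d is gray → back edge
First back edge: a → d.

a→d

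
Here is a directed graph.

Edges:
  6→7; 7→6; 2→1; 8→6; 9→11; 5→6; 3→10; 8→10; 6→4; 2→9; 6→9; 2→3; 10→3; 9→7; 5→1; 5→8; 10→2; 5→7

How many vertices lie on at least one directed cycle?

A vertex is on a directed cycle iff it belongs to a strongly connected component of size ≥ 2 (or has a self-loop).
The vertices on cycles are {2, 3, 6, 7, 9, 10} — 6 in total.

6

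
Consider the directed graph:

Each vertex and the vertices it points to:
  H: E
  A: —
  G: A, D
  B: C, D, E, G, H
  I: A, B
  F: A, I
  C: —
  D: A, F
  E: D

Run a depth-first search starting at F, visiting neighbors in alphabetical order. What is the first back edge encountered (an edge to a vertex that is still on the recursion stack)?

D→F

DFS from F (visiting neighbors in alphabetical order); mark gray on enter, black on exit:
F gray
  A gray
  A black
  I gray
    I→A: A black — skip
    B gray
      C gray
      C black
      D gray
        D→A: A black — skip
        D→F: F is gray → back edge
First back edge: D → F.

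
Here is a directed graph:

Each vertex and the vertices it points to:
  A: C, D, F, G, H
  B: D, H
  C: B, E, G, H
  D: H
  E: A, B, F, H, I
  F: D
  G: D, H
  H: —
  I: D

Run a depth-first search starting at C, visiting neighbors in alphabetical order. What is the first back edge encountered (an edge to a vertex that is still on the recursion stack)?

A→C

DFS from C (visiting neighbors in alphabetical order); mark gray on enter, black on exit:
C gray
  B gray
    D gray
      H gray
      H black
    D black
    B→H: H black — skip
  B black
  E gray
    A gray
      A→C: C is gray → back edge
First back edge: A → C.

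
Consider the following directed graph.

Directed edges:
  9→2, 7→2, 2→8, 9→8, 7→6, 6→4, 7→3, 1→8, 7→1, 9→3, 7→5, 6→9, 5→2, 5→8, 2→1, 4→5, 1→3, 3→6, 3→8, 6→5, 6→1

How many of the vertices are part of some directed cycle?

7

A vertex is on a directed cycle iff it belongs to a strongly connected component of size ≥ 2 (or has a self-loop).
The vertices on cycles are {1, 2, 3, 4, 5, 6, 9} — 7 in total.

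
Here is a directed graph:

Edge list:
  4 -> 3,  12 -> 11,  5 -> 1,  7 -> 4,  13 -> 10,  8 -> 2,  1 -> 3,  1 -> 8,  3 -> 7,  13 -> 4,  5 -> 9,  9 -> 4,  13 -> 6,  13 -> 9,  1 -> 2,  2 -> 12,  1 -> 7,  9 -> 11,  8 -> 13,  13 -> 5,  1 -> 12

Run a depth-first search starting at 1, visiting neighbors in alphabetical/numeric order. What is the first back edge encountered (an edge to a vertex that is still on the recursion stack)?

4→3

DFS from 1 (visiting neighbors in alphabetical/numeric order); mark gray on enter, black on exit:
1 gray
  2 gray
    12 gray
      11 gray
      11 black
    12 black
  2 black
  3 gray
    7 gray
      4 gray
        4→3: 3 is gray → back edge
First back edge: 4 → 3.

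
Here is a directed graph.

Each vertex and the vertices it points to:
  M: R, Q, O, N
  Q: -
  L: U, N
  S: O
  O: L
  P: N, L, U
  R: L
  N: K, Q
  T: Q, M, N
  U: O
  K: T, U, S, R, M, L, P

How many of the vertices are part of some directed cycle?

10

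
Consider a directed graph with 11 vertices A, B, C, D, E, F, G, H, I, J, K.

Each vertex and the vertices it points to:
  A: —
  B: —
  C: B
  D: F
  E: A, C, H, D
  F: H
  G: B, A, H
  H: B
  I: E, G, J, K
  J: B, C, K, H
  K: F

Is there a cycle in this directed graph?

No

DFS with white/gray/black marking, starting from B:
B gray
B black
A gray
A black
C gray
  C→B: B black — skip
C black
D gray
  F gray
    H gray
      H→B: B black — skip
    H black
  F black
D black
E gray
  E→A: A black — skip
  E→C: C black — skip
  E→H: H black — skip
  E→D: D black — skip
E black
G gray
  G→B: B black — skip
  G→A: A black — skip
  G→H: H black — skip
G black
I gray
  I→E: E black — skip
  I→G: G black — skip
  J gray
    J→B: B black — skip
    J→C: C black — skip
    K gray
      K→F: F black — skip
    K black
    J→H: H black — skip
  J black
  I→K: K black — skip
I black
Every edge goes to a white or black vertex — no back edge, so the graph is acyclic.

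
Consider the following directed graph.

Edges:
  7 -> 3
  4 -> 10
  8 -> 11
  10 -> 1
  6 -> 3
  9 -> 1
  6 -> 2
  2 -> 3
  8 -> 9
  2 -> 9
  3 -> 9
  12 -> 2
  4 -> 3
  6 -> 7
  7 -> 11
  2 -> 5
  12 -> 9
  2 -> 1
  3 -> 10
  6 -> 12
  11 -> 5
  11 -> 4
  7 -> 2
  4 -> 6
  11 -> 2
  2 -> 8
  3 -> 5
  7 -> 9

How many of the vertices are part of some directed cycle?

7

A vertex is on a directed cycle iff it belongs to a strongly connected component of size ≥ 2 (or has a self-loop).
The vertices on cycles are {2, 4, 6, 7, 8, 11, 12} — 7 in total.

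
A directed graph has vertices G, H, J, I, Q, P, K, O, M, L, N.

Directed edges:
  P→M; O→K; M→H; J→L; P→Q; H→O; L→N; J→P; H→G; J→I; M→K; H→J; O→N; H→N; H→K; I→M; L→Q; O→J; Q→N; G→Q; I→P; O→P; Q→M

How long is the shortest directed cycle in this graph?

4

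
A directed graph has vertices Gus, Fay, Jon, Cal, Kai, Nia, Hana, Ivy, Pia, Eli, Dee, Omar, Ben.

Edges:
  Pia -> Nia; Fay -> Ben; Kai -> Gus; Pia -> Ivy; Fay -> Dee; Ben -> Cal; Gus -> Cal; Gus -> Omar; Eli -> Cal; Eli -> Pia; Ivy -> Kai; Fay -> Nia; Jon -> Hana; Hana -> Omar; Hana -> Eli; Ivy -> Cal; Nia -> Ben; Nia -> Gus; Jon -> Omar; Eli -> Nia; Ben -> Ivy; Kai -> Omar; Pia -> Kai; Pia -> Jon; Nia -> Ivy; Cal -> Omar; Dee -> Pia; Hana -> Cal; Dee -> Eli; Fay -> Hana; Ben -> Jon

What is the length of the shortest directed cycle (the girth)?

4

For each vertex v, BFS finds the shortest path from v back to v.
The shortest such closed walk is Eli → Pia → Jon → Hana → Eli, length 4.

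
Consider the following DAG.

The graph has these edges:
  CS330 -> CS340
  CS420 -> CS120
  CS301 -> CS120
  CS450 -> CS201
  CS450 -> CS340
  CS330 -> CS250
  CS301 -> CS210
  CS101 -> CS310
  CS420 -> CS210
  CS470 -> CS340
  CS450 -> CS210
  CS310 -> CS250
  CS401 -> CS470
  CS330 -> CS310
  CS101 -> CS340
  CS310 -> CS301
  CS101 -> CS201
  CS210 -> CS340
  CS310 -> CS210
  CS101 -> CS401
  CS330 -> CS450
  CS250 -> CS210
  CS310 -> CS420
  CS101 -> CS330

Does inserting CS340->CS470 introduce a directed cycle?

Yes

Adding CS340→CS470 creates a cycle iff CS470 can already reach CS340.
Path from CS470: CS470 → CS340.
So CS470 → … → CS340 → CS470 is a cycle.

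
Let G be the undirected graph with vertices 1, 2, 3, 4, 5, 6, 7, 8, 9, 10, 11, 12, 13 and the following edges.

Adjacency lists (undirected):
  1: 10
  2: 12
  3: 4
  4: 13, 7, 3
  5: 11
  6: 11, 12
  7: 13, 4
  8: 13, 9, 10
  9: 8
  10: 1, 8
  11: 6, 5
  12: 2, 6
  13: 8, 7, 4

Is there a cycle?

Yes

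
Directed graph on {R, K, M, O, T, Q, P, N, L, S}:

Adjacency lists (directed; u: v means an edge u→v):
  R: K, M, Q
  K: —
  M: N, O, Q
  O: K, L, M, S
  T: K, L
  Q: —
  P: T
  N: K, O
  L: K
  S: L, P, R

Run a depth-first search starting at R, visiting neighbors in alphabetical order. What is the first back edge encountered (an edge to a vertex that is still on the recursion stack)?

DFS from R (visiting neighbors in alphabetical order); mark gray on enter, black on exit:
R gray
  K gray
  K black
  M gray
    N gray
      N→K: K black — skip
      O gray
        O→K: K black — skip
        L gray
          L→K: K black — skip
        L black
        O→M: M is gray → back edge
First back edge: O → M.

O->M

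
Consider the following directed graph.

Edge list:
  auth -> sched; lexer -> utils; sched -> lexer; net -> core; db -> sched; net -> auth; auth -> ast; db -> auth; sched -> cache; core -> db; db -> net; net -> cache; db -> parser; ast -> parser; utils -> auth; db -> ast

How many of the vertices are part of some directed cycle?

7

A vertex is on a directed cycle iff it belongs to a strongly connected component of size ≥ 2 (or has a self-loop).
The vertices on cycles are {db, net, auth, core, lexer, sched, utils} — 7 in total.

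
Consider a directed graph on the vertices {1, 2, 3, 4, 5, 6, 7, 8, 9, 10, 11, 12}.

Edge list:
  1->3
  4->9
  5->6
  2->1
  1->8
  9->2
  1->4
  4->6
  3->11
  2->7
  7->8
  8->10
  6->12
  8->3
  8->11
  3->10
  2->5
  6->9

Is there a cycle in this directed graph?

Yes

DFS with white/gray/black marking, starting from 12:
12 gray
12 black
1 gray
  8 gray
    10 gray
    10 black
    11 gray
    11 black
    3 gray
      3→11: 11 black — skip
      3→10: 10 black — skip
    3 black
  8 black
  1→3: 3 black — skip
  4 gray
    9 gray
      2 gray
        5 gray
          6 gray
            6→12: 12 black — skip
            6→9: 9 is gray → back edge
Back edge found, so a cycle exists: 9 → 2 → 5 → 6 → 9.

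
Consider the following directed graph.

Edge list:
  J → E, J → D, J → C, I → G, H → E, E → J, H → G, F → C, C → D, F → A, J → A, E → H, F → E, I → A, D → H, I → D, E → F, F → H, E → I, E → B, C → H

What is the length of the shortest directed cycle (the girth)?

For each vertex v, BFS finds the shortest path from v back to v.
The shortest such closed walk is E → J → E, length 2.

2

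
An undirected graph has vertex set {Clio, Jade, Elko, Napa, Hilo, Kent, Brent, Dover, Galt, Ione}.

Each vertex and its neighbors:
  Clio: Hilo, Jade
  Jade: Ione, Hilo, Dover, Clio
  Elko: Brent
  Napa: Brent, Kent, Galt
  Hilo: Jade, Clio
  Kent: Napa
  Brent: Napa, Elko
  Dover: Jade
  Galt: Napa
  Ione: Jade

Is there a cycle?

DFS, tracking each vertex's parent; an edge to a visited non-parent vertex closes a cycle.
Start from Hilo:
visit Hilo (parent –)
  visit Jade (parent Hilo)
    visit Ione (parent Jade)
      Ione–Jade: parent, skip
    Jade–Hilo: parent, skip
    visit Dover (parent Jade)
      Dover–Jade: parent, skip
    visit Clio (parent Jade)
      Clio–Hilo: Hilo visited and ≠ parent → cycle
Cycle: Hilo – Jade – Clio – Hilo.

Yes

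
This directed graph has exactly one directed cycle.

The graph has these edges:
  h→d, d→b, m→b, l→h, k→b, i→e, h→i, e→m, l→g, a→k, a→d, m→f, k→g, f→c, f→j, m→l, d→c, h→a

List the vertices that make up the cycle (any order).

e, h, i, l, m

DFS with gray/black marking from h:
h gray
  d gray
    b gray
    b black
    c gray
    c black
  d black
  i gray
    e gray
      m gray
        f gray
          f→c: c black — skip
          j gray
          j black
        f black
        m→b: b black — skip
        l gray
          g gray
          g black
          l→h: h is gray → back edge
Back edge closes the cycle h → i → e → m → l → h; its vertices are {e, h, i, l, m}.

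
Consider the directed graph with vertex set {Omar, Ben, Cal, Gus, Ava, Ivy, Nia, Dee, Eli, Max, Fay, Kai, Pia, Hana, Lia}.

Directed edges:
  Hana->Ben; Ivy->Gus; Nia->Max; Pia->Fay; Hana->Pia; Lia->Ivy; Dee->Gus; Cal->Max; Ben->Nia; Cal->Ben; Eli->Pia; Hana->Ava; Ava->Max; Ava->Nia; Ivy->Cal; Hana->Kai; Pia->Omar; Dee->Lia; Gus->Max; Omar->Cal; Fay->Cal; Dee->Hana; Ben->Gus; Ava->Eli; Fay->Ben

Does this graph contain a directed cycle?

DFS with white/gray/black marking, starting from Dee:
Dee gray
  Hana gray
    Ben gray
      Gus gray
        Max gray
        Max black
      Gus black
      Nia gray
        Nia→Max: Max black — skip
      Nia black
    Ben black
    Kai gray
    Kai black
    Ava gray
      Ava→Nia: Nia black — skip
      Eli gray
        Pia gray
          Fay gray
            Fay→Ben: Ben black — skip
            Cal gray
              Cal→Max: Max black — skip
              Cal→Ben: Ben black — skip
            Cal black
          Fay black
          Omar gray
            Omar→Cal: Cal black — skip
          Omar black
        Pia black
      Eli black
      Ava→Max: Max black — skip
    Ava black
    Hana→Pia: Pia black — skip
  Hana black
  Lia gray
    Ivy gray
      Ivy→Cal: Cal black — skip
      Ivy→Gus: Gus black — skip
    Ivy black
  Lia black
  Dee→Gus: Gus black — skip
Dee black
Every edge goes to a white or black vertex — no back edge, so the graph is acyclic.

No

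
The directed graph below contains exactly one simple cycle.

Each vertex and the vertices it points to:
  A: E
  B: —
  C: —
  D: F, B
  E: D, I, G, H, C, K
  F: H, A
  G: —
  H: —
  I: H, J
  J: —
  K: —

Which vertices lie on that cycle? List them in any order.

DFS with gray/black marking from E:
E gray
  D gray
    F gray
      H gray
      H black
      A gray
        A→E: E is gray → back edge
Back edge closes the cycle E → D → F → A → E; its vertices are {A, D, E, F}.

A, D, E, F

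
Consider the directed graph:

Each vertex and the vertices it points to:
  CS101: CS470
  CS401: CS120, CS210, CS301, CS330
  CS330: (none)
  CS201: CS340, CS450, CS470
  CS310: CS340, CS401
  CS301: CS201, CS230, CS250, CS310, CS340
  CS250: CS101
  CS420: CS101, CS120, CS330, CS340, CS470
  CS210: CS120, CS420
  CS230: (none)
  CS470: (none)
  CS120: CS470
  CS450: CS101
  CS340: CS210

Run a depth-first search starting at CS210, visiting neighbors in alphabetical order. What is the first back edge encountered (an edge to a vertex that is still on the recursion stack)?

CS340->CS210

DFS from CS210 (visiting neighbors in alphabetical order); mark gray on enter, black on exit:
CS210 gray
  CS120 gray
    CS470 gray
    CS470 black
  CS120 black
  CS420 gray
    CS101 gray
      CS101→CS470: CS470 black — skip
    CS101 black
    CS420→CS120: CS120 black — skip
    CS330 gray
    CS330 black
    CS340 gray
      CS340→CS210: CS210 is gray → back edge
First back edge: CS340 → CS210.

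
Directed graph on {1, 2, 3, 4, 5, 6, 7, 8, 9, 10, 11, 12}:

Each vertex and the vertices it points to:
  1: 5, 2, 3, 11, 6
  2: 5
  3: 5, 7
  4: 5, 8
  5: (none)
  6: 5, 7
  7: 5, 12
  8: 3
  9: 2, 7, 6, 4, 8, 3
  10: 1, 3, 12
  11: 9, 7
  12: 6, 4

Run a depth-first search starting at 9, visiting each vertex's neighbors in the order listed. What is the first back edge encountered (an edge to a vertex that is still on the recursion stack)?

6→7

DFS from 9 (visiting each vertex's neighbors in the order listed); mark gray on enter, black on exit:
9 gray
  2 gray
    5 gray
    5 black
  2 black
  7 gray
    7→5: 5 black — skip
    12 gray
      6 gray
        6→5: 5 black — skip
        6→7: 7 is gray → back edge
First back edge: 6 → 7.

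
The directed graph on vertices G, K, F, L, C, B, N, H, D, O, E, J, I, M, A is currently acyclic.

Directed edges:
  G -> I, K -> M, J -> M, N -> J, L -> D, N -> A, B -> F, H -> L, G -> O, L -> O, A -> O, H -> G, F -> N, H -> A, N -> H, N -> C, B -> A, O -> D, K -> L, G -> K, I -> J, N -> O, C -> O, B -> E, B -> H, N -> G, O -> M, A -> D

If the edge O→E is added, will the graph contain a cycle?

No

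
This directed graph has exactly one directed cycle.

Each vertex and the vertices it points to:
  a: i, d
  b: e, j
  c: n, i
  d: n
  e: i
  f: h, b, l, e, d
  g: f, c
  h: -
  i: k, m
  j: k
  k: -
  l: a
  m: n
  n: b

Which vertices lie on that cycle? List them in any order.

DFS with gray/black marking from b:
b gray
  e gray
    i gray
      k gray
      k black
      m gray
        n gray
          n→b: b is gray → back edge
Back edge closes the cycle b → e → i → m → n → b; its vertices are {b, e, i, m, n}.

b, e, i, m, n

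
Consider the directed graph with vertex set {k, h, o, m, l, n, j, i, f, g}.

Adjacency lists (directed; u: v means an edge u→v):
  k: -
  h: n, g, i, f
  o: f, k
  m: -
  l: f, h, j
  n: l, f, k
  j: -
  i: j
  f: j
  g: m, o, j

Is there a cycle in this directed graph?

DFS with white/gray/black marking, starting from m:
m gray
m black
k gray
k black
h gray
  n gray
    l gray
      f gray
        j gray
        j black
      f black
      l→h: h is gray → back edge
Back edge found, so a cycle exists: h → n → l → h.

Yes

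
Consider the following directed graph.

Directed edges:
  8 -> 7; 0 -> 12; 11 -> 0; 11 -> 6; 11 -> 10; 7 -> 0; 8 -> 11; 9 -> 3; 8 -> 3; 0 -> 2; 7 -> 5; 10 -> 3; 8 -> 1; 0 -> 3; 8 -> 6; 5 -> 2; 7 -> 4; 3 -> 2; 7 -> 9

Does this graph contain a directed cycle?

No

DFS with white/gray/black marking, starting from 10:
10 gray
  3 gray
    2 gray
    2 black
  3 black
10 black
8 gray
  6 gray
  6 black
  7 gray
    4 gray
    4 black
    0 gray
      12 gray
      12 black
      0→3: 3 black — skip
      0→2: 2 black — skip
    0 black
    9 gray
      9→3: 3 black — skip
    9 black
    5 gray
      5→2: 2 black — skip
    5 black
  7 black
  11 gray
    11→0: 0 black — skip
    11→10: 10 black — skip
    11→6: 6 black — skip
  11 black
  1 gray
  1 black
  8→3: 3 black — skip
8 black
Every edge goes to a white or black vertex — no back edge, so the graph is acyclic.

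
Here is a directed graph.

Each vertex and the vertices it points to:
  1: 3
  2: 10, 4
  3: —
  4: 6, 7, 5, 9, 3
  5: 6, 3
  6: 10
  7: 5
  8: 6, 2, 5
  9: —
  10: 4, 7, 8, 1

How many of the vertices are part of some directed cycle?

A vertex is on a directed cycle iff it belongs to a strongly connected component of size ≥ 2 (or has a self-loop).
The vertices on cycles are {2, 4, 5, 6, 7, 8, 10} — 7 in total.

7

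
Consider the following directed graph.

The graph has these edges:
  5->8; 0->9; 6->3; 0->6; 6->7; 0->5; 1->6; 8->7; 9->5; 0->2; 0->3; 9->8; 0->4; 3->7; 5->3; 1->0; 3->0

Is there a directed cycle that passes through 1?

1 lies on a cycle iff there is a path from 1 back to itself.
Exploring from 1, it never reaches itself; equivalently, its strongly connected component is a singleton.

No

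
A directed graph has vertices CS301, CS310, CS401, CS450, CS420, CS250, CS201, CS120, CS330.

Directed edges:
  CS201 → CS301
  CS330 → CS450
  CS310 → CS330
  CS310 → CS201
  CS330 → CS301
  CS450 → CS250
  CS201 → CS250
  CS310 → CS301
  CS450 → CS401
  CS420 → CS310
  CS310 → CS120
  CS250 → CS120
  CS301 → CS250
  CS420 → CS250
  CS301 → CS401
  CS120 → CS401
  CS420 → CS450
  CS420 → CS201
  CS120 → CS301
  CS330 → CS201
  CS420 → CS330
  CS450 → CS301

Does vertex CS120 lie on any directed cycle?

CS120 is on a cycle iff CS120 can reach itself via ≥1 edge.
CS120 → CS301 → CS250 → CS120 — yes.

Yes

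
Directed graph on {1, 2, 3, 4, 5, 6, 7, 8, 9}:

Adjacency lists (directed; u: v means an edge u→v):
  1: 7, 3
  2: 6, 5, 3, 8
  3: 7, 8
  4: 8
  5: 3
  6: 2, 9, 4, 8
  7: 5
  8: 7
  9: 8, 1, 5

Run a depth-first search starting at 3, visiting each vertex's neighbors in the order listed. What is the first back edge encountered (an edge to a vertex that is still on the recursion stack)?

DFS from 3 (visiting each vertex's neighbors in the order listed); mark gray on enter, black on exit:
3 gray
  7 gray
    5 gray
      5→3: 3 is gray → back edge
First back edge: 5 → 3.

5→3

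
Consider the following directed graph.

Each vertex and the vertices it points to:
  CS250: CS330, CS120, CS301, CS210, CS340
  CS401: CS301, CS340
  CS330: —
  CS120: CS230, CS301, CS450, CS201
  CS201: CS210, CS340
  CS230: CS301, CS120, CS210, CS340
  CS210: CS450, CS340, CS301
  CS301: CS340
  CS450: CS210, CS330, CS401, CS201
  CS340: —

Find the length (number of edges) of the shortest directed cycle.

2

For each vertex v, BFS finds the shortest path from v back to v.
The shortest such closed walk is CS120 → CS230 → CS120, length 2.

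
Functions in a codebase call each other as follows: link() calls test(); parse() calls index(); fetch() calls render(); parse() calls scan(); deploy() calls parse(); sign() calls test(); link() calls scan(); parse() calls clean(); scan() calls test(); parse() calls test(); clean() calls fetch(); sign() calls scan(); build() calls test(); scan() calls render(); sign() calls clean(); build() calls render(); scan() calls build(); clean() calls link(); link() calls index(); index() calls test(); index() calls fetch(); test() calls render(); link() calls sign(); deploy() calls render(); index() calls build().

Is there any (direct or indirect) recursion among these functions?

DFS with white/gray/black marking, starting from build:
build gray
  test gray
    render gray
    render black
  test black
  build→render: render black — skip
build black
parse gray
  parse→test: test black — skip
  scan gray
    scan→test: test black — skip
    scan→render: render black — skip
    scan→build: build black — skip
  scan black
  clean gray
    fetch gray
      fetch→render: render black — skip
    fetch black
    link gray
      sign gray
        sign→scan: scan black — skip
        sign→test: test black — skip
        sign→clean: clean is gray → back edge
Back edge found, so a cycle exists: clean → link → sign → clean.

Yes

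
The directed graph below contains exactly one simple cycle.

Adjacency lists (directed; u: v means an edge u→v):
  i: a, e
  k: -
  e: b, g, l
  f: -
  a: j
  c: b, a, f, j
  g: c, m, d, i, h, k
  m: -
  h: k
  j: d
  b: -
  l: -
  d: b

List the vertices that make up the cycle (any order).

DFS with gray/black marking from g:
g gray
  c gray
    b gray
    b black
    a gray
      j gray
        d gray
          d→b: b black — skip
        d black
      j black
    a black
    f gray
    f black
    c→j: j black — skip
  c black
  m gray
  m black
  g→d: d black — skip
  i gray
    i→a: a black — skip
    e gray
      e→b: b black — skip
      e→g: g is gray → back edge
Back edge closes the cycle g → i → e → g; its vertices are {e, g, i}.

e, g, i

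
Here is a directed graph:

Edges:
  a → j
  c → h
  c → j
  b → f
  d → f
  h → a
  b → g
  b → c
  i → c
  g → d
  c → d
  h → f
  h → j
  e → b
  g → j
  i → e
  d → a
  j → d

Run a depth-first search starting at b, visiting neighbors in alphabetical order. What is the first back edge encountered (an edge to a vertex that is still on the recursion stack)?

DFS from b (visiting neighbors in alphabetical order); mark gray on enter, black on exit:
b gray
  c gray
    d gray
      a gray
        j gray
          j→d: d is gray → back edge
First back edge: j → d.

j->d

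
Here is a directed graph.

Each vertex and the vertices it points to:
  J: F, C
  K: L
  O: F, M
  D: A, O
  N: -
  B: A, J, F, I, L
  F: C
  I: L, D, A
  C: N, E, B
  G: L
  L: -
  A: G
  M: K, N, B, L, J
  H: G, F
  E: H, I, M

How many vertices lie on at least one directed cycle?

10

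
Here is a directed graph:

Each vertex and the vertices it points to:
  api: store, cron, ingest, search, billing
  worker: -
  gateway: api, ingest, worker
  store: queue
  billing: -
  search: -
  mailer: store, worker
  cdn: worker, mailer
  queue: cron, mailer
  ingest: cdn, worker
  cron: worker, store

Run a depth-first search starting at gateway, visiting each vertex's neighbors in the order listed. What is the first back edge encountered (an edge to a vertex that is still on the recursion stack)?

cron→store

DFS from gateway (visiting each vertex's neighbors in the order listed); mark gray on enter, black on exit:
gateway gray
  api gray
    store gray
      queue gray
        cron gray
          worker gray
          worker black
          cron→store: store is gray → back edge
First back edge: cron → store.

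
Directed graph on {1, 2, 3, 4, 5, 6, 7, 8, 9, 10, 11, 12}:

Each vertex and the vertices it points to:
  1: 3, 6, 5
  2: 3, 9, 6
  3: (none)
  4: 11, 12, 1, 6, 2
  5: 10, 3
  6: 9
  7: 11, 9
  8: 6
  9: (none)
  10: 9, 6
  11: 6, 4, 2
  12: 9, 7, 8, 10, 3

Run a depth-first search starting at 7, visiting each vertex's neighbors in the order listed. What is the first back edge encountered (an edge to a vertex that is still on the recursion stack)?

4->11

DFS from 7 (visiting each vertex's neighbors in the order listed); mark gray on enter, black on exit:
7 gray
  11 gray
    6 gray
      9 gray
      9 black
    6 black
    4 gray
      4→11: 11 is gray → back edge
First back edge: 4 → 11.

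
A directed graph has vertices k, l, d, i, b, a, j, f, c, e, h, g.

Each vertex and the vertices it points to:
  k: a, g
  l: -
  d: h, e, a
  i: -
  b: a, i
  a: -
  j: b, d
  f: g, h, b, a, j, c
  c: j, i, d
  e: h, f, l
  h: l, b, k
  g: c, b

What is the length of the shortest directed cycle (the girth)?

4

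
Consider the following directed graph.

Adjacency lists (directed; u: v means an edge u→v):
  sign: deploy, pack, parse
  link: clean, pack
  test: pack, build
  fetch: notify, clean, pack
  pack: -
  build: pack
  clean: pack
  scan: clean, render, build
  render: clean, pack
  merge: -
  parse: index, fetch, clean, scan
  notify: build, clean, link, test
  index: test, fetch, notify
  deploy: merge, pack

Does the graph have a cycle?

No

DFS with white/gray/black marking, starting from build:
build gray
  pack gray
  pack black
build black
sign gray
  deploy gray
    merge gray
    merge black
    deploy→pack: pack black — skip
  deploy black
  sign→pack: pack black — skip
  parse gray
    index gray
      test gray
        test→pack: pack black — skip
        test→build: build black — skip
      test black
      fetch gray
        notify gray
          notify→build: build black — skip
          clean gray
            clean→pack: pack black — skip
          clean black
          link gray
            link→clean: clean black — skip
            link→pack: pack black — skip
          link black
          notify→test: test black — skip
        notify black
        fetch→clean: clean black — skip
        fetch→pack: pack black — skip
      fetch black
      index→notify: notify black — skip
    index black
    parse→fetch: fetch black — skip
    parse→clean: clean black — skip
    scan gray
      scan→clean: clean black — skip
      render gray
        render→clean: clean black — skip
        render→pack: pack black — skip
      render black
      scan→build: build black — skip
    scan black
  parse black
sign black
Every edge goes to a white or black vertex — no back edge, so the graph is acyclic.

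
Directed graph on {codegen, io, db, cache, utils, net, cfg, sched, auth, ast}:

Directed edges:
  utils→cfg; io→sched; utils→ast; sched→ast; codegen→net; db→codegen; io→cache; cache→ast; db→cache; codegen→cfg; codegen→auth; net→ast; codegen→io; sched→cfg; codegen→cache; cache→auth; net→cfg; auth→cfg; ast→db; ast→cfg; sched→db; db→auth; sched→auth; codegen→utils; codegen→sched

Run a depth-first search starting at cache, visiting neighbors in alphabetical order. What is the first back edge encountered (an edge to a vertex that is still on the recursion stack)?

DFS from cache (visiting neighbors in alphabetical order); mark gray on enter, black on exit:
cache gray
  ast gray
    cfg gray
    cfg black
    db gray
      auth gray
        auth→cfg: cfg black — skip
      auth black
      db→cache: cache is gray → back edge
First back edge: db → cache.

db->cache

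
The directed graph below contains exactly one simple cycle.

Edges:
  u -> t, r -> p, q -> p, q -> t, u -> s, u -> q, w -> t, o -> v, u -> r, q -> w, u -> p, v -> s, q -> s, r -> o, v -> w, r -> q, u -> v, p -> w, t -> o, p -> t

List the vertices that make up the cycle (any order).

o, t, v, w

DFS with gray/black marking from v:
v gray
  s gray
  s black
  w gray
    t gray
      o gray
        o→v: v is gray → back edge
Back edge closes the cycle v → w → t → o → v; its vertices are {o, t, v, w}.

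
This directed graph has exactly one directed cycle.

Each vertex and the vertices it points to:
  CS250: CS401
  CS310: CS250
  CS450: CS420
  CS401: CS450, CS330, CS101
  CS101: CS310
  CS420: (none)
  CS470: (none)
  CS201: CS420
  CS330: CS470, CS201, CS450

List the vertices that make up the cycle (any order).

DFS with gray/black marking from CS401:
CS401 gray
  CS450 gray
    CS420 gray
    CS420 black
  CS450 black
  CS330 gray
    CS470 gray
    CS470 black
    CS201 gray
      CS201→CS420: CS420 black — skip
    CS201 black
    CS330→CS450: CS450 black — skip
  CS330 black
  CS101 gray
    CS310 gray
      CS250 gray
        CS250→CS401: CS401 is gray → back edge
Back edge closes the cycle CS401 → CS101 → CS310 → CS250 → CS401; its vertices are {CS101, CS250, CS310, CS401}.

CS101, CS250, CS310, CS401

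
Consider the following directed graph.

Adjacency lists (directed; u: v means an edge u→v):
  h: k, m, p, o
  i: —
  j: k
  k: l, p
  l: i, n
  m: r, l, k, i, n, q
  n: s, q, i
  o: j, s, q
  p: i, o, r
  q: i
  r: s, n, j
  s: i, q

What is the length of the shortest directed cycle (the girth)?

For each vertex v, BFS finds the shortest path from v back to v.
The shortest such closed walk is r → j → k → p → r, length 4.

4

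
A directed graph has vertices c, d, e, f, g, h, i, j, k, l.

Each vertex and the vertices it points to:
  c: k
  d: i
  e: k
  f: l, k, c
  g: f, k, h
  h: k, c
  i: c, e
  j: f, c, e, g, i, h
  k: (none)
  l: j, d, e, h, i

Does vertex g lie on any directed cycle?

g is on a cycle iff g can reach itself via ≥1 edge.
g → f → l → j → g — yes.

Yes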